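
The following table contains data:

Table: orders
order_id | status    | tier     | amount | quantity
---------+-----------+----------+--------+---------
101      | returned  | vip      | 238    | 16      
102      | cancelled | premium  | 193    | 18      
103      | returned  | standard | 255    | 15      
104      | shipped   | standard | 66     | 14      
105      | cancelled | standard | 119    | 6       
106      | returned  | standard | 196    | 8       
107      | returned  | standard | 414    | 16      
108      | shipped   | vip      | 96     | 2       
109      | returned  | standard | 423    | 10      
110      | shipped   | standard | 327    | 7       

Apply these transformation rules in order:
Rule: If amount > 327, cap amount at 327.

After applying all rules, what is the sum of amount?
2144

Step 1: 2 records have amount > 327
Step 2: These records originally summed to 837
Step 3: After capping: 2 × 327 = 654
Step 4: Unaffected records sum: 1490
Step 5: Final sum = 654 + 1490 = 2144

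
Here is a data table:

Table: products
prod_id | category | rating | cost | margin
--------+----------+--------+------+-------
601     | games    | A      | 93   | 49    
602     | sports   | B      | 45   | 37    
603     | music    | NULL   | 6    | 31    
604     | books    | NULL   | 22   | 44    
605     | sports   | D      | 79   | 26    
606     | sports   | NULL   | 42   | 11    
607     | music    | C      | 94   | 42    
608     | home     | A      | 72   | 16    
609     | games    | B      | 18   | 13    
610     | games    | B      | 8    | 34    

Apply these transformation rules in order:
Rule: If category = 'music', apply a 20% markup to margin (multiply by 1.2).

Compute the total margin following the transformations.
317.6

Step 1: Records with category = 'music' have total margin = 73
Step 2: Apply multiplier: 73 × 1.2 = 87.6
Step 3: Other records total: 230
Step 4: Final sum = 87.6 + 230 = 317.6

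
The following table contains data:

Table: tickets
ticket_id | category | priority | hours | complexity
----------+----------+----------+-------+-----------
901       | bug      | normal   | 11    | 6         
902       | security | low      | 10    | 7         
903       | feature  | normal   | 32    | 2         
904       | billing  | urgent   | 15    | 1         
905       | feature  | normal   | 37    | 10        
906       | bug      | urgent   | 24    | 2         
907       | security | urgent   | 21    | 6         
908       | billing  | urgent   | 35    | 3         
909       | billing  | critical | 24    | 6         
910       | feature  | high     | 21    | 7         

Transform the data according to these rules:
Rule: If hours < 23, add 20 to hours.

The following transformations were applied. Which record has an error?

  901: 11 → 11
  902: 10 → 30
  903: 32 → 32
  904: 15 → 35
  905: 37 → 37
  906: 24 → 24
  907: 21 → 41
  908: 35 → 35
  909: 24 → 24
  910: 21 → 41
Record 901 has an error. The correct transformed value should be 31, not 11.

Step 1: Check each record against the rule
Step 2: Record 901 has hours = 11
Step 3: Since 11 < 23, the bonus should have been applied
Step 4: Correct value = 31, but claimed value = 11
Conclusion: Record 901 has the error.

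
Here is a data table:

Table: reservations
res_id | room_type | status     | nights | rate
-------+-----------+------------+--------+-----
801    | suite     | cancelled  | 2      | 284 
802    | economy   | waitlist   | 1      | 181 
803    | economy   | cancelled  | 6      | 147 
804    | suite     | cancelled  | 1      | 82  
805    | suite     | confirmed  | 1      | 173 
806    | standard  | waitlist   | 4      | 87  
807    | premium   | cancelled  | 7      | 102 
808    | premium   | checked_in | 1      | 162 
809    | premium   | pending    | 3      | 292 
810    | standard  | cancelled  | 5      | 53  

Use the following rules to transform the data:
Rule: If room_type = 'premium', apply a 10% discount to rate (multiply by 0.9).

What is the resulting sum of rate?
1507.4

Step 1: Records with room_type = 'premium' have total rate = 556
Step 2: Apply multiplier: 556 × 0.9 = 500.4
Step 3: Other records total: 1007
Step 4: Final sum = 500.4 + 1007 = 1507.4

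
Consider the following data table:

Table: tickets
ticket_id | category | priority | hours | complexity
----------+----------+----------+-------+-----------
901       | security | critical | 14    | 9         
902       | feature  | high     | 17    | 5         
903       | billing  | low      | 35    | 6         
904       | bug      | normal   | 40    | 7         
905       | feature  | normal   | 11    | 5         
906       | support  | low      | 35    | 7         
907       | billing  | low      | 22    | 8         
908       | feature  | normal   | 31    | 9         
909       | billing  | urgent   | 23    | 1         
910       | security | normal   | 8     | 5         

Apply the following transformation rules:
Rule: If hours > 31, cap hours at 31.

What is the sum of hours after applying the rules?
219

Step 1: 3 records have hours > 31
Step 2: These records originally summed to 110
Step 3: After capping: 3 × 31 = 93
Step 4: Unaffected records sum: 126
Step 5: Final sum = 93 + 126 = 219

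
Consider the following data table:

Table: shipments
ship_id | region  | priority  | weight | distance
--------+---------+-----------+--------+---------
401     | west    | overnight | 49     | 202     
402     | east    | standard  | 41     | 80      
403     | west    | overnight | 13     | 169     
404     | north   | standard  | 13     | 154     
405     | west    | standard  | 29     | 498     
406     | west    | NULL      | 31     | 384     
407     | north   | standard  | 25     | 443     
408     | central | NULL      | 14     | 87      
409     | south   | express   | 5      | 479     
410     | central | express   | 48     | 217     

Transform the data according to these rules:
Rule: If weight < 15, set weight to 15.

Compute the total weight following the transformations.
283

Step 1: 4 records have weight < 15
Step 2: These records originally summed to 45
Step 3: After setting to minimum: 4 × 15 = 60
Step 4: Unaffected records sum: 223
Step 5: Final sum = 60 + 223 = 283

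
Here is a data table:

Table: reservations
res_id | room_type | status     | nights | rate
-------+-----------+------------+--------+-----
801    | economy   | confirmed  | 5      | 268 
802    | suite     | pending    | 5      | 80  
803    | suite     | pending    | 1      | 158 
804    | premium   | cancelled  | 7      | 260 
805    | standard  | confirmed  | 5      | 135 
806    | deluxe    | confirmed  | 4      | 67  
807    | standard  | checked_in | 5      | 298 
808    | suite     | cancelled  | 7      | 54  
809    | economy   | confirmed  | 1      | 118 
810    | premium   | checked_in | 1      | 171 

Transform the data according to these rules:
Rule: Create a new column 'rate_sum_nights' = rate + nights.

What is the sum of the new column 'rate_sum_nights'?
1650

Step 1: For each record, compute rate + nights
Example calculations:
  268 + 5 = 273
  80 + 5 = 85
  158 + 1 = 159
  ...
Step 2: Sum all derived values
Step 3: Total = 1650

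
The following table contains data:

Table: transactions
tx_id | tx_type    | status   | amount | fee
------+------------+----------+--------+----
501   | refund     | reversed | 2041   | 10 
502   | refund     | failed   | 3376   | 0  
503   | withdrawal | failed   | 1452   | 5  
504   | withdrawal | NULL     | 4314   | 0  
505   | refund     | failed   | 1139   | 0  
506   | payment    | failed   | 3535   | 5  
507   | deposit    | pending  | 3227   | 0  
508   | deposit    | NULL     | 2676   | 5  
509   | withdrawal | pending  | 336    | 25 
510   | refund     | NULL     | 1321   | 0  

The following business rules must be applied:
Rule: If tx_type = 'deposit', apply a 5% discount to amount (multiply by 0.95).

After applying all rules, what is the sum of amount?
23121.85

Step 1: Records with tx_type = 'deposit' have total amount = 5903
Step 2: Apply multiplier: 5903 × 0.95 = 5607.85
Step 3: Other records total: 17514
Step 4: Final sum = 5607.85 + 17514 = 23121.85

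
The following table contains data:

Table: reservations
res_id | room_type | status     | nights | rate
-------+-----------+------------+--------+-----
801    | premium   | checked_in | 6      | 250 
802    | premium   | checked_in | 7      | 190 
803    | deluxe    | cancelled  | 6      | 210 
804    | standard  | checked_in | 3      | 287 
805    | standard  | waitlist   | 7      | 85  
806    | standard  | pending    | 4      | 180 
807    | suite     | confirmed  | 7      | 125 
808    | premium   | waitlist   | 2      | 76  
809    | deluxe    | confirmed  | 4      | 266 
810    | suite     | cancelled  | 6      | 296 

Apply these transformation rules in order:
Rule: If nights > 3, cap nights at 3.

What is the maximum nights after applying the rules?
3

Step 1: Original maximum nights = 7
Step 2: Apply cap at 3
Step 3: 8 records had nights > 3 and were capped
Step 4: Maximum after transformation = 3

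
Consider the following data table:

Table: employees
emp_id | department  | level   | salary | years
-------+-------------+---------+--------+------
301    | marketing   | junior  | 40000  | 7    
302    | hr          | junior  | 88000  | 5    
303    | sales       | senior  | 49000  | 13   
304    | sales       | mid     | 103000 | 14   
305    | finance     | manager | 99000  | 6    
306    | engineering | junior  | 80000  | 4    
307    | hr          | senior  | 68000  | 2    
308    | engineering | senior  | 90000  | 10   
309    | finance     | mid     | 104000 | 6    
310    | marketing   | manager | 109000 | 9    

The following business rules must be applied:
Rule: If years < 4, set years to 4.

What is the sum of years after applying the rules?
78

Step 1: 1 records have years < 4
Step 2: These records originally summed to 2
Step 3: After setting to minimum: 1 × 4 = 4
Step 4: Unaffected records sum: 74
Step 5: Final sum = 4 + 74 = 78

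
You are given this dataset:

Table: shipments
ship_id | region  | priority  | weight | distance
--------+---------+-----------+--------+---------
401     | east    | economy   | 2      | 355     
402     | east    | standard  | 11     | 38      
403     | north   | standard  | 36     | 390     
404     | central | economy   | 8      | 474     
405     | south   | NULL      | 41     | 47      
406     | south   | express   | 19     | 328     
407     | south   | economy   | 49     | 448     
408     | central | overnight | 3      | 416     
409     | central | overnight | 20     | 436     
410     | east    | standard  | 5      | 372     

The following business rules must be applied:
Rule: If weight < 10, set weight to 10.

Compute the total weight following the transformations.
216

Step 1: 4 records have weight < 10
Step 2: These records originally summed to 18
Step 3: After setting to minimum: 4 × 10 = 40
Step 4: Unaffected records sum: 176
Step 5: Final sum = 40 + 176 = 216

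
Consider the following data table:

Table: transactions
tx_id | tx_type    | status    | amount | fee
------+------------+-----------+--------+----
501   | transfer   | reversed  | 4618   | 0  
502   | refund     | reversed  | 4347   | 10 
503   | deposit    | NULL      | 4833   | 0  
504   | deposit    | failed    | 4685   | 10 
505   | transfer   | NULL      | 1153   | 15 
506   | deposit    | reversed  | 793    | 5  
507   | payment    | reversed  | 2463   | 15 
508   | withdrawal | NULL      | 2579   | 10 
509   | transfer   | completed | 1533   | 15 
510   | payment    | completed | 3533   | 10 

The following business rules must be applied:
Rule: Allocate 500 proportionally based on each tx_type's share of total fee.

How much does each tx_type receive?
deposit: 83.33, payment: 138.89, refund: 55.56, transfer: 166.67, withdrawal: 55.56

Step 1: Calculate total fee = 90
Step 2: Calculate each tx_type's proportion:
  deposit: 15/90 = 16.67% → 83.33
  payment: 25/90 = 27.78% → 138.89
  refund: 10/90 = 11.11% → 55.56
  transfer: 30/90 = 33.33% → 166.67
  withdrawal: 10/90 = 11.11% → 55.56
Step 3: Verify: sum of allocations ≈ 500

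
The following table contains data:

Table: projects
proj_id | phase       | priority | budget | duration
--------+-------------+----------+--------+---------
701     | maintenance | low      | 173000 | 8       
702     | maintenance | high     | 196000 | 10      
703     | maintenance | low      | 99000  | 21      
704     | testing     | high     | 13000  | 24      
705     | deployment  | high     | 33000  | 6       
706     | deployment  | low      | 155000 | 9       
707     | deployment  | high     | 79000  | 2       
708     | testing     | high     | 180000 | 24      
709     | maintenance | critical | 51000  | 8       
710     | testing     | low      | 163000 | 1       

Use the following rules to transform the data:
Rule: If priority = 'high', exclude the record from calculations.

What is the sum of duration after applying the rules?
47

Step 1: Identify records where priority = 'high'
Step 2: The excluded records sum to 66
Step 3: Original total duration = 113
Step 4: Remaining total = 113 - 66 = 47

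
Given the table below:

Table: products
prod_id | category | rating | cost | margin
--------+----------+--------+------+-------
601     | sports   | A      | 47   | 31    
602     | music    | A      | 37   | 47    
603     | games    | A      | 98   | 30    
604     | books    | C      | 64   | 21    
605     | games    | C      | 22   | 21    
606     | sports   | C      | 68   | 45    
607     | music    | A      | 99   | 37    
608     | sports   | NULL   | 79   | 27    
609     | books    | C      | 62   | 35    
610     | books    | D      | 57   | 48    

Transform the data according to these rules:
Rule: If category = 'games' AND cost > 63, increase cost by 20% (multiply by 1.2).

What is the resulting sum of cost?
652.6

Step 1: Find records where category = 'games' AND cost > 63
Step 2: 1 records match, summing to 98
Step 3: After multiplier: 98 × 1.2 = 117.6
Step 4: Unaffected records sum: 535
Step 5: Final sum = 117.6 + 535 = 652.6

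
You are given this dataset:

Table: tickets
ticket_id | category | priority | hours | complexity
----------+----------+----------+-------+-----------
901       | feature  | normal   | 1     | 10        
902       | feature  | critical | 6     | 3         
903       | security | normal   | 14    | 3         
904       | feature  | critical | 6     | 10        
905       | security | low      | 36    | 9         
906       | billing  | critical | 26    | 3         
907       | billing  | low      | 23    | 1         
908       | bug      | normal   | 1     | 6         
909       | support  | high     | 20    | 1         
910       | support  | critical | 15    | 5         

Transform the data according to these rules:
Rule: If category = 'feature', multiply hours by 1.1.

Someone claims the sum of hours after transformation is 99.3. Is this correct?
No, the correct result is 149.3.

Step 1: Calculate the correct sum after transformation
Step 2: Apply multiplier 1.1 to records where category = 'feature'
Step 3: Correct result = 149.3
Step 4: Claimed result = 99.3
Step 5: 149.3 ≠ 99.3
Conclusion: The claimed result is incorrect. The correct answer is 149.3.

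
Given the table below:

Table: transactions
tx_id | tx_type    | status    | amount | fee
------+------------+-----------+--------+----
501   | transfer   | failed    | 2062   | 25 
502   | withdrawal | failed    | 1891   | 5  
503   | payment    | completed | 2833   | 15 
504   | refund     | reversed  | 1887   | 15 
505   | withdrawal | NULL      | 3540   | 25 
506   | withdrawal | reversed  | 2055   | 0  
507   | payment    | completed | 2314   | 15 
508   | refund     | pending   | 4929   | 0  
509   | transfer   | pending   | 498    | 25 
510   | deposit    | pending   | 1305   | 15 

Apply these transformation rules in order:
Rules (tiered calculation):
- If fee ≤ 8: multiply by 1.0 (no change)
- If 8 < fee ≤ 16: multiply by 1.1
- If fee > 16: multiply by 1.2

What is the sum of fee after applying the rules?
161.0

Step 1: Tier 1 (fee ≤ 8): 3 records, sum = 5 × 1.0 = 5.0
Step 2: Tier 2 (8 < fee ≤ 16): 4 records, sum = 60 × 1.1 = 66.0
Step 3: Tier 3 (fee > 16): 3 records, sum = 75 × 1.2 = 90.0
Step 4: Final sum = 5.0 + 66.0 + 90.0 = 161.0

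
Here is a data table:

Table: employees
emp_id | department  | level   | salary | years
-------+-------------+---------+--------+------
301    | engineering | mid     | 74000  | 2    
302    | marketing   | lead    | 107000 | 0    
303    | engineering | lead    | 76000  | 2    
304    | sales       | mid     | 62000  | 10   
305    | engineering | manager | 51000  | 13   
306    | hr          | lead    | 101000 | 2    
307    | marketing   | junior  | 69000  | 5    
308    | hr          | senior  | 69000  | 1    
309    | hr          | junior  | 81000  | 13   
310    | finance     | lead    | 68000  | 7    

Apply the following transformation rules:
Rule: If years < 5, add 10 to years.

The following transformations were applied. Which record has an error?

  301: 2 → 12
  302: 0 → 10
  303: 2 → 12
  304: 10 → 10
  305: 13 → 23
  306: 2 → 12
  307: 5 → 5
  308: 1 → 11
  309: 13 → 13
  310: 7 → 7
Record 305 has an error. The correct transformed value should be 13, not 23.

Step 1: Check each record against the rule
Step 2: Record 305 has years = 13
Step 3: Since 13 >= 5, the bonus should not have been applied
Step 4: Correct value = 13, but claimed value = 23
Conclusion: Record 305 has the error.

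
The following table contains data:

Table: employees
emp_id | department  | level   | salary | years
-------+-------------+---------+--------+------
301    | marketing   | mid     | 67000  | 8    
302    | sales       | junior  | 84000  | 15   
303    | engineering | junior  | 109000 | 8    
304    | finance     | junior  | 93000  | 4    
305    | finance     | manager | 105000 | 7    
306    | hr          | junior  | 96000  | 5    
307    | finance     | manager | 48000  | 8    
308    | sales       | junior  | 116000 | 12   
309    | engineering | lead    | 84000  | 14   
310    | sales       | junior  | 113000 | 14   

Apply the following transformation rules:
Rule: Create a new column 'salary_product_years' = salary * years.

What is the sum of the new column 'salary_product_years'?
8789000

Step 1: For each record, compute salary * years
Example calculations:
  67000 * 8 = 536000
  84000 * 15 = 1260000
  109000 * 8 = 872000
  ...
Step 2: Sum all derived values
Step 3: Total = 8789000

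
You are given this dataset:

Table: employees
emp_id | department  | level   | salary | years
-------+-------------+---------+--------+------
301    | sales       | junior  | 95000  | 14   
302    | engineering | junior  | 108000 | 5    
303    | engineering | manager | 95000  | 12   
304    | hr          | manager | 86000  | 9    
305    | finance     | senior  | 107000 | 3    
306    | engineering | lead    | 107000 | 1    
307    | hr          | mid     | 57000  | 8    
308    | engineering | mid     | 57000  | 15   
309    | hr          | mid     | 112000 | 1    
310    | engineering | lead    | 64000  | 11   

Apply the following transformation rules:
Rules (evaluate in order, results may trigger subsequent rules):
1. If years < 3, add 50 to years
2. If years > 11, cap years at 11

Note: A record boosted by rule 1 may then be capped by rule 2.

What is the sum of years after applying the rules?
91

Step 1: Apply rule 1 to records with years < 3
  - 2 records get bonus of 50
  - Of these, 2 records then exceed 11 and get capped
Step 2: Apply rule 2 to records with years > 11
  - 3 records (original) are capped
Step 3: Calculate final sum = 91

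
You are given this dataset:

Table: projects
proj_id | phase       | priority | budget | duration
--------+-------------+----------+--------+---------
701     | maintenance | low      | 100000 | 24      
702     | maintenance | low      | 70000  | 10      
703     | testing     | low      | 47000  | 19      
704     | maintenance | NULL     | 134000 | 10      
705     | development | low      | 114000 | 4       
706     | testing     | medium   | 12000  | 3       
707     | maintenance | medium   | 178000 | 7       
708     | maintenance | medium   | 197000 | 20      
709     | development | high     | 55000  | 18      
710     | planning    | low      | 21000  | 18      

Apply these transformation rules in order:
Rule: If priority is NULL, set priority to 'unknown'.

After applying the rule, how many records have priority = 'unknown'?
1

Step 1: Count records where priority IS NULL
Step 2: Found 1 records with NULL priority
Step 3: These records will have priority set to 'unknown'
Step 4: Records already having priority = 'unknown': 0
Step 5: Answer: 1 + 0 = 1 records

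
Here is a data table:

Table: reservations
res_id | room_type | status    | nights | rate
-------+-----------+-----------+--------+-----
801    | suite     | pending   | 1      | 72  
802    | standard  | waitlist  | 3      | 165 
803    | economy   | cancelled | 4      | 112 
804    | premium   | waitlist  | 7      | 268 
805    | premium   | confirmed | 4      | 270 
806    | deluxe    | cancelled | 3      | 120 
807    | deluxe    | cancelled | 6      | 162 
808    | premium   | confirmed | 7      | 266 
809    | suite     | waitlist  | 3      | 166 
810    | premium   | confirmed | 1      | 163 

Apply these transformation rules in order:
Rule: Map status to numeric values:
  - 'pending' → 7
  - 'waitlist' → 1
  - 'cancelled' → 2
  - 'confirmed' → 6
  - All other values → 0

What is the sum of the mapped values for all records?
34

Step 1: Apply mapping to each record
Step 2: Count by status:
  'pending': 1 records × 7 = 7
  'waitlist': 3 records × 1 = 3
  'cancelled': 3 records × 2 = 6
  'confirmed': 3 records × 6 = 18
Step 3: Sum all mapped values = 34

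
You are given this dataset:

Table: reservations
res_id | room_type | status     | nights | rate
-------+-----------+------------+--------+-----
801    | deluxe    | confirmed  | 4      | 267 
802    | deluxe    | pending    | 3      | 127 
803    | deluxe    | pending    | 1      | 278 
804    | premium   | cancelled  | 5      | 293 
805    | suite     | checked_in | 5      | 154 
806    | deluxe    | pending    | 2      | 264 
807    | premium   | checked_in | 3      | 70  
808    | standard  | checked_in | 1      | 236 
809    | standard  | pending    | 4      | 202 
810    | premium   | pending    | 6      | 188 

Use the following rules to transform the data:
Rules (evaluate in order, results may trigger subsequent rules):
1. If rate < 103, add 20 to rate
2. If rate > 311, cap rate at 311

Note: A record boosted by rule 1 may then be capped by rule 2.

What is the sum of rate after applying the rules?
2099

Step 1: Apply rule 1 to records with rate < 103
  - 1 records get bonus of 20
  - Of these, 0 records then exceed 311 and get capped
Step 2: Apply rule 2 to records with rate > 311
  - 0 records (original) are capped
Step 3: Calculate final sum = 2099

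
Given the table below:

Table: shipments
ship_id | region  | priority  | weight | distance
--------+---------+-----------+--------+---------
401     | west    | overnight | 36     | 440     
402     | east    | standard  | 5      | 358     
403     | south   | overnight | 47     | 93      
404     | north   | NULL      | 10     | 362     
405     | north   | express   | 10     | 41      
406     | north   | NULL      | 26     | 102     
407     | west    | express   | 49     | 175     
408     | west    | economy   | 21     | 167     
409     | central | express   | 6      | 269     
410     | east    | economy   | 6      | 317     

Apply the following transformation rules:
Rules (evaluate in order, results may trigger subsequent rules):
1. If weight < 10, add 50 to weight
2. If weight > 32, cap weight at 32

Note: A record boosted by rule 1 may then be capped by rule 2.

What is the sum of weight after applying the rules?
259

Step 1: Apply rule 1 to records with weight < 10
  - 3 records get bonus of 50
  - Of these, 3 records then exceed 32 and get capped
Step 2: Apply rule 2 to records with weight > 32
  - 3 records (original) are capped
Step 3: Calculate final sum = 259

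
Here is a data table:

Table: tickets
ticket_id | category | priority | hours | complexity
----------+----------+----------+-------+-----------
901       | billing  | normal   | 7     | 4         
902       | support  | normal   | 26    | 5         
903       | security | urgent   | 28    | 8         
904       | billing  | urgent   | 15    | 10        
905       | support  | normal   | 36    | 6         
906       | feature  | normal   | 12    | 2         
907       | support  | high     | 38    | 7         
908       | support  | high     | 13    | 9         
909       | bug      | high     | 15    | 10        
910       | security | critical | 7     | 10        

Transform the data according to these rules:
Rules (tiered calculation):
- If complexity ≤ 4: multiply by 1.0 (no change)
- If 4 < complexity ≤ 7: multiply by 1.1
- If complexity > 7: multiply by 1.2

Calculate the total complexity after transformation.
82.2

Step 1: Tier 1 (complexity ≤ 4): 2 records, sum = 6 × 1.0 = 6.0
Step 2: Tier 2 (4 < complexity ≤ 7): 3 records, sum = 18 × 1.1 = 19.8
Step 3: Tier 3 (complexity > 7): 5 records, sum = 47 × 1.2 = 56.4
Step 4: Final sum = 6.0 + 19.8 + 56.4 = 82.2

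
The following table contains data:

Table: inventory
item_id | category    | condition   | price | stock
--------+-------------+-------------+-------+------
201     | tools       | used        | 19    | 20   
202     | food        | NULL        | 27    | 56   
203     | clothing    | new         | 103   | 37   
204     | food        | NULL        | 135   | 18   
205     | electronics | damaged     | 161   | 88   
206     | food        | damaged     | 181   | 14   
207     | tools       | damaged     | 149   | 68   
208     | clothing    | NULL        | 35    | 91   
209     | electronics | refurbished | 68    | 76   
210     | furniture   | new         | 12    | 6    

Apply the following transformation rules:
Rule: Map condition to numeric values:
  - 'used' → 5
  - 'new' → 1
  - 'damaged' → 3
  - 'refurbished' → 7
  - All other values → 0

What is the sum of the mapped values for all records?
23

Step 1: Apply mapping to each record
Step 2: Count by status:
  'used': 1 records × 5 = 5
  'new': 2 records × 1 = 2
  'damaged': 3 records × 3 = 9
  'refurbished': 1 records × 7 = 7
Step 3: Sum all mapped values = 23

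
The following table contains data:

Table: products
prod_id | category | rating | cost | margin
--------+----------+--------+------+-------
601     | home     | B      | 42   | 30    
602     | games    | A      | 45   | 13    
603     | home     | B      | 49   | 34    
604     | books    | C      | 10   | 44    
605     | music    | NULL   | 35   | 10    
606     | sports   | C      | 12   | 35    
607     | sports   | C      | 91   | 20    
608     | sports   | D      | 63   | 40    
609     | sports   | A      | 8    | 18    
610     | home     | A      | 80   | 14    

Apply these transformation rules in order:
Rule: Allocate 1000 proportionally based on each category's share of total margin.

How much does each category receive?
books: 170.54, games: 50.39, home: 302.33, music: 38.76, sports: 437.98

Step 1: Calculate total margin = 258
Step 2: Calculate each category's proportion:
  books: 44/258 = 17.05% → 170.54
  games: 13/258 = 5.04% → 50.39
  home: 78/258 = 30.23% → 302.33
  music: 10/258 = 3.88% → 38.76
  sports: 113/258 = 43.80% → 437.98
Step 3: Verify: sum of allocations ≈ 1000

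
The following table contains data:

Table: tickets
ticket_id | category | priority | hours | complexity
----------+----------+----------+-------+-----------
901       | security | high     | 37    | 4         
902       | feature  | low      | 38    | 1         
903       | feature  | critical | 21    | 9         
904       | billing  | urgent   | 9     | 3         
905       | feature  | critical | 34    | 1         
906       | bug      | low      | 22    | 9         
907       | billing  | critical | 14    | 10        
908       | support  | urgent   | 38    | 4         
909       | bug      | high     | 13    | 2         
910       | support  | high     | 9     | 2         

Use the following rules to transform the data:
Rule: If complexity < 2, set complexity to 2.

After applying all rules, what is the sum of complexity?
47

Step 1: 2 records have complexity < 2
Step 2: These records originally summed to 2
Step 3: After setting to minimum: 2 × 2 = 4
Step 4: Unaffected records sum: 43
Step 5: Final sum = 4 + 43 = 47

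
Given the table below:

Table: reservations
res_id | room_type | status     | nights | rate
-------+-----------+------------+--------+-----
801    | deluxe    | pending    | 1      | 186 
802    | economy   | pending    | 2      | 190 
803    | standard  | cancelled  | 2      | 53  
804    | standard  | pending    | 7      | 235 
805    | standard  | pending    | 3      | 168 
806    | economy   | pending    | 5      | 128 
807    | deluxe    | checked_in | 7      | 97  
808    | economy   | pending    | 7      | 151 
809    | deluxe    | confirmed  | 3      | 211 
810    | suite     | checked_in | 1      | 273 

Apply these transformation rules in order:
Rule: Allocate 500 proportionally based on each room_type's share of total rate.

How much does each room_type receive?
deluxe: 145.98, economy: 138.59, standard: 134.75, suite: 80.67

Step 1: Calculate total rate = 1692
Step 2: Calculate each room_type's proportion:
  deluxe: 494/1692 = 29.20% → 145.98
  economy: 469/1692 = 27.72% → 138.59
  standard: 456/1692 = 26.95% → 134.75
  suite: 273/1692 = 16.13% → 80.67
Step 3: Verify: sum of allocations ≈ 500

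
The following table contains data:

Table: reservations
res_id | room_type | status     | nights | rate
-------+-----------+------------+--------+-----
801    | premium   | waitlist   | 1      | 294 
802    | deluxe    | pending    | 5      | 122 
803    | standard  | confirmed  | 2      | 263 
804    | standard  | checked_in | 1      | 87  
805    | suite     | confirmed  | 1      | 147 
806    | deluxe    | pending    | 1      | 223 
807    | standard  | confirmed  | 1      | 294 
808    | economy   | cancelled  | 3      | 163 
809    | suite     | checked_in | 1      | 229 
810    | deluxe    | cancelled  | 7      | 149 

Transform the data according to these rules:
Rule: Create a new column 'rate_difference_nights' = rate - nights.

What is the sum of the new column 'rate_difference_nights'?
1948

Step 1: For each record, compute rate - nights
Example calculations:
  294 - 1 = 293
  122 - 5 = 117
  263 - 2 = 261
  ...
Step 2: Sum all derived values
Step 3: Total = 1948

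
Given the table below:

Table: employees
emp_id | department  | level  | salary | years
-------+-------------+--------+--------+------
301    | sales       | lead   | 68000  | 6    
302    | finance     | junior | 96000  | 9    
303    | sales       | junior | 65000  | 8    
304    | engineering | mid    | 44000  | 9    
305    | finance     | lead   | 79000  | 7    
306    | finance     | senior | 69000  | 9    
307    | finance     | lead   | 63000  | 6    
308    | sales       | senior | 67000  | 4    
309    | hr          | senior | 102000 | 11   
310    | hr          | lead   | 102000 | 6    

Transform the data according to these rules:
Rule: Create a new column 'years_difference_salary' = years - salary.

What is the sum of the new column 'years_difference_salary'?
-754925

Step 1: For each record, compute years - salary
Example calculations:
  6 - 68000 = -67994
  9 - 96000 = -95991
  8 - 65000 = -64992
  ...
Step 2: Sum all derived values
Step 3: Total = -754925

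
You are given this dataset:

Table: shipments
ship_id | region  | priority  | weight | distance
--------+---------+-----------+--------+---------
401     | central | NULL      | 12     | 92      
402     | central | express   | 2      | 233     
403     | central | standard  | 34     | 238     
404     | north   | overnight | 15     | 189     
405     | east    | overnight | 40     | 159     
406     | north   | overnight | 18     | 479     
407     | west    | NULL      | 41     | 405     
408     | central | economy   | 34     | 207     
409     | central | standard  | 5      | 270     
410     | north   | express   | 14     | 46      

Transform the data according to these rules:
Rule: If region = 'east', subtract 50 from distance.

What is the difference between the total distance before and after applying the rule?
50

Step 1: Original sum of distance = 2318
Step 2: 1 records have region = 'east'
Step 3: Each affected record changes by -50
Step 4: Total change = 1 × -50 = -50
Step 5: New sum = 2318 + -50 = 2268
Step 6: Difference = |2268 - 2318| = 50
        (Sum decreased by 50)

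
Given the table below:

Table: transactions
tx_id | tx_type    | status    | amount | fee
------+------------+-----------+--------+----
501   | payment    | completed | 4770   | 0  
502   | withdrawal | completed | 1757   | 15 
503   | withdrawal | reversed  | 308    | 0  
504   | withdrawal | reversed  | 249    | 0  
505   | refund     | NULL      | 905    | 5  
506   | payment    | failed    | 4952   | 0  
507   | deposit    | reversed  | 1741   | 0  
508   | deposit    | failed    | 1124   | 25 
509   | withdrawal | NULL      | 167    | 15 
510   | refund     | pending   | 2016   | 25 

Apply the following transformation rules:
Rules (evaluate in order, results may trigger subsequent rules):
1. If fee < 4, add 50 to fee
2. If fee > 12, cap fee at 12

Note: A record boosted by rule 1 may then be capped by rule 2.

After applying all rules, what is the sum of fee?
113

Step 1: Apply rule 1 to records with fee < 4
  - 5 records get bonus of 50
  - Of these, 5 records then exceed 12 and get capped
Step 2: Apply rule 2 to records with fee > 12
  - 4 records (original) are capped
Step 3: Calculate final sum = 113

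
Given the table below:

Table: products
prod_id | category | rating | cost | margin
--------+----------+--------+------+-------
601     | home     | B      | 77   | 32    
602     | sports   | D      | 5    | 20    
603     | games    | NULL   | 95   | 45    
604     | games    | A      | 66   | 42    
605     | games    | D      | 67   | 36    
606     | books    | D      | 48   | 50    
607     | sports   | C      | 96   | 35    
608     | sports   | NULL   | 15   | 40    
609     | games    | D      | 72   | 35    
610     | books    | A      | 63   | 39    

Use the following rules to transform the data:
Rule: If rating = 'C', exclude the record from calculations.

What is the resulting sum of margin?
339

Step 1: Identify records where rating = 'C'
Step 2: The excluded records sum to 35
Step 3: Original total margin = 374
Step 4: Remaining total = 374 - 35 = 339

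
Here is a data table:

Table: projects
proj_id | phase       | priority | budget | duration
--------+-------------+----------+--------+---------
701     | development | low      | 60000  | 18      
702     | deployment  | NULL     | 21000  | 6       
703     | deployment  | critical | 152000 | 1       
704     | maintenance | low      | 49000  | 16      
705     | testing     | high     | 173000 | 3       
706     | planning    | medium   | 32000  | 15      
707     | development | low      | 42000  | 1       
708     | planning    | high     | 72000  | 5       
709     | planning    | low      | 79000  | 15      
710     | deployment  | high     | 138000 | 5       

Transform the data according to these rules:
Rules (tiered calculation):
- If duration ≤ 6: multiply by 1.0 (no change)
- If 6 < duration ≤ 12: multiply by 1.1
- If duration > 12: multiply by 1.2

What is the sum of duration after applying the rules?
97.8

Step 1: Tier 1 (duration ≤ 6): 6 records, sum = 21 × 1.0 = 21.0
Step 2: Tier 2 (6 < duration ≤ 12): 0 records, sum = 0 × 1.1 = 0.0
Step 3: Tier 3 (duration > 12): 4 records, sum = 64 × 1.2 = 76.8
Step 4: Final sum = 21.0 + 0.0 + 76.8 = 97.8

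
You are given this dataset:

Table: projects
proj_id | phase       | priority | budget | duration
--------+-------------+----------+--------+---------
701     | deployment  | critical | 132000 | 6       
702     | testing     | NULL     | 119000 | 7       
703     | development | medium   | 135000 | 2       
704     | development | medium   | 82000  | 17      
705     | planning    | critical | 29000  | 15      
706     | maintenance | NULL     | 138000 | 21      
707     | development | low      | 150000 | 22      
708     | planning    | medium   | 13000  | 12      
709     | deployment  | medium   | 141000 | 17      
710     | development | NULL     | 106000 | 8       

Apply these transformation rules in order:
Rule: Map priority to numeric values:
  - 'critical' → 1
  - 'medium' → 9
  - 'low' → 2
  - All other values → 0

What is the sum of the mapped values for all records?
40

Step 1: Apply mapping to each record
Step 2: Count by status:
  'critical': 2 records × 1 = 2
  'medium': 4 records × 9 = 36
  'low': 1 records × 2 = 2
Step 3: Sum all mapped values = 40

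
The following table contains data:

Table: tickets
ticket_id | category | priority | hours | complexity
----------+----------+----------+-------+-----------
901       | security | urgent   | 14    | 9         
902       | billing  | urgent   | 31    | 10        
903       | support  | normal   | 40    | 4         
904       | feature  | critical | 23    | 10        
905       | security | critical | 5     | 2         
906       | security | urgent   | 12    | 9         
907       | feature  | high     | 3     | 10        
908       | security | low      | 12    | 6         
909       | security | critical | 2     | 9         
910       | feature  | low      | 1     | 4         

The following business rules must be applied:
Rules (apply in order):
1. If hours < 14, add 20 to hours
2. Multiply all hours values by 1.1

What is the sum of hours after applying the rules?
289.3

Step 1: Apply Rule 1 - Add 20 to records with hours < 14
  - 6 records affected: 35 + (6 × 20) = 155
  - Unaffected records: 108
  - Sum after Rule 1: 263
Step 2: Apply Rule 2 - Multiply all by 1.1
  - 263 × 1.1 = 289.3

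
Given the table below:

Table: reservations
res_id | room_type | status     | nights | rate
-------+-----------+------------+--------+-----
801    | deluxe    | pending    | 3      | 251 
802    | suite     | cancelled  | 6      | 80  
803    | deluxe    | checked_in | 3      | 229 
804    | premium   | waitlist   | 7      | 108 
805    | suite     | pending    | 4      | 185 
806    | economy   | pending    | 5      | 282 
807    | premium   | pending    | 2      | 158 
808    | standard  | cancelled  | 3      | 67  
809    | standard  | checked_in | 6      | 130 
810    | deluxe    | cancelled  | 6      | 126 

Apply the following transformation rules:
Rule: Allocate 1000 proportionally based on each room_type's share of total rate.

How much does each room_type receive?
deluxe: 375.0, economy: 174.5, premium: 164.6, standard: 121.91, suite: 163.99

Step 1: Calculate total rate = 1616
Step 2: Calculate each room_type's proportion:
  deluxe: 606/1616 = 37.50% → 375.0
  economy: 282/1616 = 17.45% → 174.5
  premium: 266/1616 = 16.46% → 164.6
  standard: 197/1616 = 12.19% → 121.91
  suite: 265/1616 = 16.40% → 163.99
Step 3: Verify: sum of allocations ≈ 1000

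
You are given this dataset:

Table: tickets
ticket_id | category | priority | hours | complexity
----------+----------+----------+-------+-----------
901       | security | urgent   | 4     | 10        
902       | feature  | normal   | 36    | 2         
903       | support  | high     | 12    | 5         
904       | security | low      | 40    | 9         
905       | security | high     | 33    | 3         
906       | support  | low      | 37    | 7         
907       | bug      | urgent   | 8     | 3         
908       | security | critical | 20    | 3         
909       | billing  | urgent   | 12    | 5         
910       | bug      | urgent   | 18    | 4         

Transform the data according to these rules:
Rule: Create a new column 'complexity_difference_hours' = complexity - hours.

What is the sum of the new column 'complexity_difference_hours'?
-169

Step 1: For each record, compute complexity - hours
Example calculations:
  10 - 4 = 6
  2 - 36 = -34
  5 - 12 = -7
  ...
Step 2: Sum all derived values
Step 3: Total = -169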